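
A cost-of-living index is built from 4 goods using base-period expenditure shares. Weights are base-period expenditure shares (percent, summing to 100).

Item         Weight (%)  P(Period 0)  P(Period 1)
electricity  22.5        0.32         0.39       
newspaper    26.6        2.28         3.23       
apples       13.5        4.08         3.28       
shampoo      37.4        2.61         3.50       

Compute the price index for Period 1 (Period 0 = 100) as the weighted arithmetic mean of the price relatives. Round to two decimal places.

electricity: 22.5 × (0.39/0.32) = 22.5 × 1.218750 = 27.4219
newspaper: 26.6 × (3.23/2.28) = 26.6 × 1.416667 = 37.6833
apples: 13.5 × (3.28/4.08) = 13.5 × 0.803922 = 10.8529
shampoo: 37.4 × (3.50/2.61) = 37.4 × 1.340996 = 50.1533
Index = Σ wᵢ·(p₁ᵢ/p₀ᵢ) = 27.4219 + 37.6833 + 10.8529 + 50.1533 = 126.1114

126.11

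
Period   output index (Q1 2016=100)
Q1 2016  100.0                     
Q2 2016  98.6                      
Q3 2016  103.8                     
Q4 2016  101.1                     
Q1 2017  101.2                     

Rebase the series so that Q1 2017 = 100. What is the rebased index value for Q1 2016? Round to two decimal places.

98.81

Rebased(Q1 2016) = 100.0 / 101.2 × 100 = 98.8142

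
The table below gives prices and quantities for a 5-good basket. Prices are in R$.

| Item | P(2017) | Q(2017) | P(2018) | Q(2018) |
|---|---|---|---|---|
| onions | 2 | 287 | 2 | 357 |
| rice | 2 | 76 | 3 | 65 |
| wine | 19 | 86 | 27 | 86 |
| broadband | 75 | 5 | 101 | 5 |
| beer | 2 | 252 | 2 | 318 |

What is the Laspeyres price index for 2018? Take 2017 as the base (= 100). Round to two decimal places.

127.60

Laspeyres price index uses base-period quantities as weights.
ΣP(2018)·Q(2017) = 2×287 + 3×76 + 27×86 + 101×5 + 2×252 = 574 + 228 + 2322 + 505 + 504 = 4133
ΣP(2017)·Q(2017) = 2×287 + 2×76 + 19×86 + 75×5 + 2×252 = 574 + 152 + 1634 + 375 + 504 = 3239
Index = 4133 / 3239 × 100 = 127.6011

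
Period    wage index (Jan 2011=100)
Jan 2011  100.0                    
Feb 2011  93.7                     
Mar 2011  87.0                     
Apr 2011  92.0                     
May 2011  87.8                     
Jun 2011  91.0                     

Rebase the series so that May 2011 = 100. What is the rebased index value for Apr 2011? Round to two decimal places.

Rebased(Apr 2011) = 92.0 / 87.8 × 100 = 104.7836

104.78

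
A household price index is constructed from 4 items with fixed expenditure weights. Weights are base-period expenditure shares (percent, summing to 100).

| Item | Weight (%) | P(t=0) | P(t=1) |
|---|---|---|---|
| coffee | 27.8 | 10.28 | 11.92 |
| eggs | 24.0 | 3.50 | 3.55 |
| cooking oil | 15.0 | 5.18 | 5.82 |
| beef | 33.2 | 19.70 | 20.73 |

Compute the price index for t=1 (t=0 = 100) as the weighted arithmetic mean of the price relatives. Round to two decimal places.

coffee: 27.8 × (11.92/10.28) = 27.8 × 1.159533 = 32.2350
eggs: 24.0 × (3.55/3.50) = 24.0 × 1.014286 = 24.3429
cooking oil: 15.0 × (5.82/5.18) = 15.0 × 1.123552 = 16.8533
beef: 33.2 × (20.73/19.70) = 33.2 × 1.052284 = 34.9358
Index = Σ wᵢ·(p₁ᵢ/p₀ᵢ) = 32.2350 + 24.3429 + 16.8533 + 34.9358 = 108.3670

108.37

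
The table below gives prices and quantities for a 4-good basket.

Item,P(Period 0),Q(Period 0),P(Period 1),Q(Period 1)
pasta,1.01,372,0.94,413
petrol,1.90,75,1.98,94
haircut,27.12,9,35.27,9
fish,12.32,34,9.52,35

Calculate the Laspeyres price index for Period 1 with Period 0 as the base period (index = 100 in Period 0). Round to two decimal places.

Laspeyres price index uses base-period quantities as weights.
ΣP(Period 1)·Q(Period 0) = 0.94×372 + 1.98×75 + 35.27×9 + 9.52×34 = 349.68 + 148.5 + 317.43 + 323.68 = 1139.29
ΣP(Period 0)·Q(Period 0) = 1.01×372 + 1.90×75 + 27.12×9 + 12.32×34 = 375.72 + 142.5 + 244.08 + 418.88 = 1181.18
Index = 1139.29 / 1181.18 × 100 = 96.4535

96.45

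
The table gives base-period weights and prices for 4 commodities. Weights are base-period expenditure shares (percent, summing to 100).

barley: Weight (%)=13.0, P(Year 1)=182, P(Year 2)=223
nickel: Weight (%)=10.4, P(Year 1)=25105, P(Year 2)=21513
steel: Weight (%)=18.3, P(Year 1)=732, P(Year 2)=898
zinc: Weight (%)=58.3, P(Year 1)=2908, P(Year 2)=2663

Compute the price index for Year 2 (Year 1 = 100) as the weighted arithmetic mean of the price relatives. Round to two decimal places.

barley: 13.0 × (223/182) = 13.0 × 1.225275 = 15.9286
nickel: 10.4 × (21513/25105) = 10.4 × 0.856921 = 8.9120
steel: 18.3 × (898/732) = 18.3 × 1.226776 = 22.4500
zinc: 58.3 × (2663/2908) = 58.3 × 0.915750 = 53.3882
Index = Σ wᵢ·(p₁ᵢ/p₀ᵢ) = 15.9286 + 8.9120 + 22.4500 + 53.3882 = 100.6788

100.68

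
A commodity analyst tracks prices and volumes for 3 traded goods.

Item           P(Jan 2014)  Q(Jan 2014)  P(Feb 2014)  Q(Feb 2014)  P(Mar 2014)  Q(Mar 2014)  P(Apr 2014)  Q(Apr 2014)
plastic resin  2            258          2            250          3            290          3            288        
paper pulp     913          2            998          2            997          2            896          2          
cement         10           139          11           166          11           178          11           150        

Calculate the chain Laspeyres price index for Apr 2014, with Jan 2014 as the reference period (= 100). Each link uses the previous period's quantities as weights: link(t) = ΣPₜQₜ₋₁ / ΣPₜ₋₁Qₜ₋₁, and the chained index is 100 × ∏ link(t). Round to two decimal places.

109.70

Link Jan 2014→Feb 2014:
ΣP(Feb 2014)Q(Jan 2014) = 2×258 + 998×2 + 11×139 = 516 + 1996 + 1529 = 4041
ΣP(Jan 2014)Q(Jan 2014) = 2×258 + 913×2 + 10×139 = 516 + 1826 + 1390 = 3732
link = 4041/3732 = 1.082797
Link Feb 2014→Mar 2014:
ΣP(Mar 2014)Q(Feb 2014) = 3×250 + 997×2 + 11×166 = 750 + 1994 + 1826 = 4570
ΣP(Feb 2014)Q(Feb 2014) = 2×250 + 998×2 + 11×166 = 500 + 1996 + 1826 = 4322
link = 4570/4322 = 1.057381
Link Mar 2014→Apr 2014:
ΣP(Apr 2014)Q(Mar 2014) = 3×290 + 896×2 + 11×178 = 870 + 1792 + 1958 = 4620
ΣP(Mar 2014)Q(Mar 2014) = 3×290 + 997×2 + 11×178 = 870 + 1994 + 1958 = 4822
link = 4620/4822 = 0.958109
Chained index = 100 × 1.082797 × 1.057381 × 0.958109 = 109.6967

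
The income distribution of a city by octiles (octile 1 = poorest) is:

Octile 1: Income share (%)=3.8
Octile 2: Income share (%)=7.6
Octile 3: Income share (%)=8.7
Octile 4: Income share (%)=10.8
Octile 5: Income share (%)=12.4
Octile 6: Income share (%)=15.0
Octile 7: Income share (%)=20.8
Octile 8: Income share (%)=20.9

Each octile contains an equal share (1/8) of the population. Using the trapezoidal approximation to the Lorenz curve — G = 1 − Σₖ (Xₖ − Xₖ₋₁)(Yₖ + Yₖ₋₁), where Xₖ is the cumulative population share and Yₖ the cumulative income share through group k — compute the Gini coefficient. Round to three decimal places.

0.258

Cumulative income shares Yₖ: 0.0380, 0.1140, 0.2010, 0.3090, 0.4330, 0.5830, 0.7910, 1.0000
Σ (Xₖ−Xₖ₋₁)(Yₖ+Yₖ₋₁) = (1/8)(0.0380+0.0000) + (1/8)(0.1140+0.0380) + (1/8)(0.2010+0.1140) + (1/8)(0.3090+0.2010) + (1/8)(0.4330+0.3090) + (1/8)(0.5830+0.4330) + (1/8)(0.7910+0.5830) + (1/8)(1.0000+0.7910)
  = 0.0047 + 0.0190 + 0.0394 + 0.0638 + 0.0927 + 0.1270 + 0.1717 + 0.2239 = 0.7422
G = 1 − 0.7422 = 0.2578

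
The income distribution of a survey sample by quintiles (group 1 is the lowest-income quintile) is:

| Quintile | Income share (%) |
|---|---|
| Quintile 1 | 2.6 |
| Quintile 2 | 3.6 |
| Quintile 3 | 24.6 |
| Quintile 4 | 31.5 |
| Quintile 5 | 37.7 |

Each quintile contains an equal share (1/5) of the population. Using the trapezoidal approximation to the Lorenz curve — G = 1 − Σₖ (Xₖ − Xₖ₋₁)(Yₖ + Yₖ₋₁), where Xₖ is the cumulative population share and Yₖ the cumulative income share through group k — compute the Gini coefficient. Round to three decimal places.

Cumulative income shares Yₖ: 0.0260, 0.0620, 0.3080, 0.6230, 1.0000
Σ (Xₖ−Xₖ₋₁)(Yₖ+Yₖ₋₁) = (1/5)(0.0260+0.0000) + (1/5)(0.0620+0.0260) + (1/5)(0.3080+0.0620) + (1/5)(0.6230+0.3080) + (1/5)(1.0000+0.6230)
  = 0.0052 + 0.0176 + 0.0740 + 0.1862 + 0.3246 = 0.6076
G = 1 − 0.6076 = 0.3924

0.392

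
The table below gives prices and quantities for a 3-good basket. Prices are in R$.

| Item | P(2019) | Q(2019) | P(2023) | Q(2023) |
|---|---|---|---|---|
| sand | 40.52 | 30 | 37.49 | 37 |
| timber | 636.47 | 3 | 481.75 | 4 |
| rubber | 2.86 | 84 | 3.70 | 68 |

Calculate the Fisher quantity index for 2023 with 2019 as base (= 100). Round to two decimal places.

Laspeyres component (base-period weights):
ΣP(2019)Q(2023) = 40.52×37 + 636.47×4 + 2.86×68 = 1499.24 + 2545.88 + 194.48 = 4239.6
ΣP(2019)Q(2019) = 40.52×30 + 636.47×3 + 2.86×84 = 1215.6 + 1909.41 + 240.24 = 3365.25
L = 4239.6 / 3365.25 × 100 = 125.9817
Paasche component (current-period weights):
ΣP(2023)Q(2023) = 37.49×37 + 481.75×4 + 3.70×68 = 1387.13 + 1927 + 251.6 = 3565.73
ΣP(2023)Q(2019) = 37.49×30 + 481.75×3 + 3.70×84 = 1124.7 + 1445.25 + 310.8 = 2880.75
P = 3565.73 / 2880.75 × 100 = 123.7778
Fisher = √(L × P) = √(125.9817 × 123.7778) = 124.8749

124.87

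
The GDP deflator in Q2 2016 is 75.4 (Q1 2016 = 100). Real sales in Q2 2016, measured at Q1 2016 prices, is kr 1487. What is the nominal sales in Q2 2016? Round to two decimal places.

1121.20

Nominal = Real × (Index/100) = 1487 × (75.4/100)
        = 1487 × 0.754 = 1121.1980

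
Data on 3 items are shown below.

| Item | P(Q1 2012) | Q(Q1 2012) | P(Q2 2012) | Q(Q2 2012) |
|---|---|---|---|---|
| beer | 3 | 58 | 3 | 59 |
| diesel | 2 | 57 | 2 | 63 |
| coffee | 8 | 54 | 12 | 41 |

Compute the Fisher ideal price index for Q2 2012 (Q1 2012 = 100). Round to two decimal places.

127.98

Laspeyres component (base-period weights):
ΣP(Q2 2012)Q(Q1 2012) = 3×58 + 2×57 + 12×54 = 174 + 114 + 648 = 936
ΣP(Q1 2012)Q(Q1 2012) = 3×58 + 2×57 + 8×54 = 174 + 114 + 432 = 720
L = 936 / 720 × 100 = 130.0000
Paasche component (current-period weights):
ΣP(Q2 2012)Q(Q2 2012) = 3×59 + 2×63 + 12×41 = 177 + 126 + 492 = 795
ΣP(Q1 2012)Q(Q2 2012) = 3×59 + 2×63 + 8×41 = 177 + 126 + 328 = 631
P = 795 / 631 × 100 = 125.9905
Fisher = √(L × P) = √(130.0000 × 125.9905) = 127.9795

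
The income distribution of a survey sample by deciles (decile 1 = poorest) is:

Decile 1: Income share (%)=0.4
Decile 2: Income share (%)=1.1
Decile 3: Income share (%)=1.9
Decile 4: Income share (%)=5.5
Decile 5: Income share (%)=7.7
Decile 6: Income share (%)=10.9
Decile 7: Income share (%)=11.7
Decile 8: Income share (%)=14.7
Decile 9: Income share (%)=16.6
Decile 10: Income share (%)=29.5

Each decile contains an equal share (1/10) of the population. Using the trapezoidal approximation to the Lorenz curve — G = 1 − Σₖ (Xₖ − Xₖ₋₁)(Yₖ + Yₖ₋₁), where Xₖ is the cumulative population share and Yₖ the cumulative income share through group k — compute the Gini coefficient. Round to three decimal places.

Cumulative income shares Yₖ: 0.0040, 0.0150, 0.0340, 0.0890, 0.1660, 0.2750, 0.3920, 0.5390, 0.7050, 1.0000
Σ (Xₖ−Xₖ₋₁)(Yₖ+Yₖ₋₁) = (1/10)(0.0040+0.0000) + (1/10)(0.0150+0.0040) + (1/10)(0.0340+0.0150) + (1/10)(0.0890+0.0340) + (1/10)(0.1660+0.0890) + (1/10)(0.2750+0.1660) + (1/10)(0.3920+0.2750) + (1/10)(0.5390+0.3920) + (1/10)(0.7050+0.5390) + (1/10)(1.0000+0.7050)
  = 0.0004 + 0.0019 + 0.0049 + 0.0123 + 0.0255 + 0.0441 + 0.0667 + 0.0931 + 0.1244 + 0.1705 = 0.5438
G = 1 − 0.5438 = 0.4562

0.456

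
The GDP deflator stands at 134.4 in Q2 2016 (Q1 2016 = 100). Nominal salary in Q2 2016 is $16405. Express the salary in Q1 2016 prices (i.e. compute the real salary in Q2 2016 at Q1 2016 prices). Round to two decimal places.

Real = Nominal ÷ (Index/100) = 16405 ÷ (134.4/100)
     = 16405 ÷ 1.344 = 12206.1012

12206.10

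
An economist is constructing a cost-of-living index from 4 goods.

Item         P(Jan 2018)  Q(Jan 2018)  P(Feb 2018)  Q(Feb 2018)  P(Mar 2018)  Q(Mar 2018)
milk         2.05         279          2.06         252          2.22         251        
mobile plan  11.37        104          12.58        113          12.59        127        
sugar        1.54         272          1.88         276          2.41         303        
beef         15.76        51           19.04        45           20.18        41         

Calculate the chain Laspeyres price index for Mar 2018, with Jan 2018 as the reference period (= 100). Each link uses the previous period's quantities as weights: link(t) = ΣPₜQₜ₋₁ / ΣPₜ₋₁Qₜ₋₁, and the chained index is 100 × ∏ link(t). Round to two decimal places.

121.19

Link Jan 2018→Feb 2018:
ΣP(Feb 2018)Q(Jan 2018) = 2.06×279 + 12.58×104 + 1.88×272 + 19.04×51 = 574.74 + 1308.32 + 511.36 + 971.04 = 3365.46
ΣP(Jan 2018)Q(Jan 2018) = 2.05×279 + 11.37×104 + 1.54×272 + 15.76×51 = 571.95 + 1182.48 + 418.88 + 803.76 = 2977.07
link = 3365.46/2977.07 = 1.130460
Link Feb 2018→Mar 2018:
ΣP(Mar 2018)Q(Feb 2018) = 2.22×252 + 12.59×113 + 2.41×276 + 20.18×45 = 559.44 + 1422.67 + 665.16 + 908.1 = 3555.37
ΣP(Feb 2018)Q(Feb 2018) = 2.06×252 + 12.58×113 + 1.88×276 + 19.04×45 = 519.12 + 1421.54 + 518.88 + 856.8 = 3316.34
link = 3555.37/3316.34 = 1.072076
Chained index = 100 × 1.130460 × 1.072076 = 121.1940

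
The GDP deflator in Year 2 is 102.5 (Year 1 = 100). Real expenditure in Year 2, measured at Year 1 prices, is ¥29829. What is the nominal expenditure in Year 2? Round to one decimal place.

30574.7

Nominal = Real × (Index/100) = 29829 × (102.5/100)
        = 29829 × 1.025 = 30574.7250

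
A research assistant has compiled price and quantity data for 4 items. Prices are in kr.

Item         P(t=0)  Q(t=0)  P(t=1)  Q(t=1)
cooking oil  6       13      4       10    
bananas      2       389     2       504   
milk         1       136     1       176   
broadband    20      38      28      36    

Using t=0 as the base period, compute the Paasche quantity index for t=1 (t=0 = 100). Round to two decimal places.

Paasche quantity index uses current-period prices as weights.
ΣP(t=1)·Q(t=1) = 4×10 + 2×504 + 1×176 + 28×36 = 40 + 1008 + 176 + 1008 = 2232
ΣP(t=1)·Q(t=0) = 4×13 + 2×389 + 1×136 + 28×38 = 52 + 778 + 136 + 1064 = 2030
Index = 2232 / 2030 × 100 = 109.9507

109.95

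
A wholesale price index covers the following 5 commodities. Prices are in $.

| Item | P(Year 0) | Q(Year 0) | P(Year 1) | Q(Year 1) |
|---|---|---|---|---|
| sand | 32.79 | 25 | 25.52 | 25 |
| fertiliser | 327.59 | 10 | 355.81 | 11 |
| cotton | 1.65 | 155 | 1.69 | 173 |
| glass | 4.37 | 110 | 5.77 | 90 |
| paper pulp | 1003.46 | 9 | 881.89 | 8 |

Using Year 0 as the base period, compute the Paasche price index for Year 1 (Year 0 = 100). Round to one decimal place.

Paasche price index uses current-period quantities as weights.
ΣP(Year 1)·Q(Year 1) = 25.52×25 + 355.81×11 + 1.69×173 + 5.77×90 + 881.89×8 = 638 + 3913.91 + 292.37 + 519.3 + 7055.12 = 12418.7
ΣP(Year 0)·Q(Year 1) = 32.79×25 + 327.59×11 + 1.65×173 + 4.37×90 + 1003.46×8 = 819.75 + 3603.49 + 285.45 + 393.3 + 8027.68 = 13129.67
Index = 12418.7 / 13129.67 × 100 = 94.5850

94.6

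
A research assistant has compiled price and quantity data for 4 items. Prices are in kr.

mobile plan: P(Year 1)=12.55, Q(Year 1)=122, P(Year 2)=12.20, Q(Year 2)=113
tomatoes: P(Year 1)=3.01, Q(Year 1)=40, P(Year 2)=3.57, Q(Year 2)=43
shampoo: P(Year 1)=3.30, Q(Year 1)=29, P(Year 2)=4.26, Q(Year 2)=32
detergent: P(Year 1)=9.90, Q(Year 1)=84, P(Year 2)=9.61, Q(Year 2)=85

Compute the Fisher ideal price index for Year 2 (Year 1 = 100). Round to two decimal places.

Laspeyres component (base-period weights):
ΣP(Year 2)Q(Year 1) = 12.20×122 + 3.57×40 + 4.26×29 + 9.61×84 = 1488.4 + 142.8 + 123.54 + 807.24 = 2561.98
ΣP(Year 1)Q(Year 1) = 12.55×122 + 3.01×40 + 3.30×29 + 9.90×84 = 1531.1 + 120.4 + 95.7 + 831.6 = 2578.8
L = 2561.98 / 2578.8 × 100 = 99.3478
Paasche component (current-period weights):
ΣP(Year 2)Q(Year 2) = 12.20×113 + 3.57×43 + 4.26×32 + 9.61×85 = 1378.6 + 153.51 + 136.32 + 816.85 = 2485.28
ΣP(Year 1)Q(Year 2) = 12.55×113 + 3.01×43 + 3.30×32 + 9.90×85 = 1418.15 + 129.43 + 105.6 + 841.5 = 2494.68
P = 2485.28 / 2494.68 × 100 = 99.6232
Fisher = √(L × P) = √(99.3478 × 99.6232) = 99.4854

99.49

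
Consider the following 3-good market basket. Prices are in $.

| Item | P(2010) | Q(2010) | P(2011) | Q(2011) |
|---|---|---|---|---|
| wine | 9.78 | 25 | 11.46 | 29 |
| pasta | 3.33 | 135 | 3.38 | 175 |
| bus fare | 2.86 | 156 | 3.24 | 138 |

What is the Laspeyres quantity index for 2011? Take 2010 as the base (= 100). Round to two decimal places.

110.60

Laspeyres quantity index uses base-period prices as weights.
ΣP(2010)·Q(2011) = 9.78×29 + 3.33×175 + 2.86×138 = 283.62 + 582.75 + 394.68 = 1261.05
ΣP(2010)·Q(2010) = 9.78×25 + 3.33×135 + 2.86×156 = 244.5 + 449.55 + 446.16 = 1140.21
Index = 1261.05 / 1140.21 × 100 = 110.5980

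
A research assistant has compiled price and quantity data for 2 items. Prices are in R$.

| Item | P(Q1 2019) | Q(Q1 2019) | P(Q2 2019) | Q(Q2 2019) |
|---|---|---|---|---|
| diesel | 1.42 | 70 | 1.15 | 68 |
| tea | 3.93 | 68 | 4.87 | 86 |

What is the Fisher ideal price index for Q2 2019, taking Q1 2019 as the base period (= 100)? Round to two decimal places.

113.32

Laspeyres component (base-period weights):
ΣP(Q2 2019)Q(Q1 2019) = 1.15×70 + 4.87×68 = 80.5 + 331.16 = 411.66
ΣP(Q1 2019)Q(Q1 2019) = 1.42×70 + 3.93×68 = 99.4 + 267.24 = 366.64
L = 411.66 / 366.64 × 100 = 112.2791
Paasche component (current-period weights):
ΣP(Q2 2019)Q(Q2 2019) = 1.15×68 + 4.87×86 = 78.2 + 418.82 = 497.02
ΣP(Q1 2019)Q(Q2 2019) = 1.42×68 + 3.93×86 = 96.56 + 337.98 = 434.54
P = 497.02 / 434.54 × 100 = 114.3784
Fisher = √(L × P) = √(112.2791 × 114.3784) = 113.3239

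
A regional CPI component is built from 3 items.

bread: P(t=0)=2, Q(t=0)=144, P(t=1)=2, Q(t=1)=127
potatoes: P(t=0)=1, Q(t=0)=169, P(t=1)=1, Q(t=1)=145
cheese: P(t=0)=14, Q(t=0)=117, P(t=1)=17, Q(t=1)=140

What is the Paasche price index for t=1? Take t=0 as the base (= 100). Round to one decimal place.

117.8

Paasche price index uses current-period quantities as weights.
ΣP(t=1)·Q(t=1) = 2×127 + 1×145 + 17×140 = 254 + 145 + 2380 = 2779
ΣP(t=0)·Q(t=1) = 2×127 + 1×145 + 14×140 = 254 + 145 + 1960 = 2359
Index = 2779 / 2359 × 100 = 117.8042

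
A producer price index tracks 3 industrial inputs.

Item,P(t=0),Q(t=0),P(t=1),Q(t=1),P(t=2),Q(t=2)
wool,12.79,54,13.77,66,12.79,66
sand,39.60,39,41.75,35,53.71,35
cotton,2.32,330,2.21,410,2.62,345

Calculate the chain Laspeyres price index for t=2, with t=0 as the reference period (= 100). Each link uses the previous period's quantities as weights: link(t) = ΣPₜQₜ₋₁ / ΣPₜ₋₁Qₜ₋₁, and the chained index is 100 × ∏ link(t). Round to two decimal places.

119.82

Link t=0→t=1:
ΣP(t=1)Q(t=0) = 13.77×54 + 41.75×39 + 2.21×330 = 743.58 + 1628.25 + 729.3 = 3101.13
ΣP(t=0)Q(t=0) = 12.79×54 + 39.60×39 + 2.32×330 = 690.66 + 1544.4 + 765.6 = 3000.66
link = 3101.13/3000.66 = 1.033483
Link t=1→t=2:
ΣP(t=2)Q(t=1) = 12.79×66 + 53.71×35 + 2.62×410 = 844.14 + 1879.85 + 1074.2 = 3798.19
ΣP(t=1)Q(t=1) = 13.77×66 + 41.75×35 + 2.21×410 = 908.82 + 1461.25 + 906.1 = 3276.17
link = 3798.19/3276.17 = 1.159338
Chained index = 100 × 1.033483 × 1.159338 = 119.8156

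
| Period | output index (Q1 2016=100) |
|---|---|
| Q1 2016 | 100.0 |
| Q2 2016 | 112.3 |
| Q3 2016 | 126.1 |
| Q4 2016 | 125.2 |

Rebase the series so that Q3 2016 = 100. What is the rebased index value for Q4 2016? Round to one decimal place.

99.3

Rebased(Q4 2016) = 125.2 / 126.1 × 100 = 99.2863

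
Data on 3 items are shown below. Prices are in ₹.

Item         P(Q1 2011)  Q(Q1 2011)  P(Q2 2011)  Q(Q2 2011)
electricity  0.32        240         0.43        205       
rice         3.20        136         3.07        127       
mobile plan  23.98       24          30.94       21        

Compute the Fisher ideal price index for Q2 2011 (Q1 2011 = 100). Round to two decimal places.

Laspeyres component (base-period weights):
ΣP(Q2 2011)Q(Q1 2011) = 0.43×240 + 3.07×136 + 30.94×24 = 103.2 + 417.52 + 742.56 = 1263.28
ΣP(Q1 2011)Q(Q1 2011) = 0.32×240 + 3.20×136 + 23.98×24 = 76.8 + 435.2 + 575.52 = 1087.52
L = 1263.28 / 1087.52 × 100 = 116.1615
Paasche component (current-period weights):
ΣP(Q2 2011)Q(Q2 2011) = 0.43×205 + 3.07×127 + 30.94×21 = 88.15 + 389.89 + 649.74 = 1127.78
ΣP(Q1 2011)Q(Q2 2011) = 0.32×205 + 3.20×127 + 23.98×21 = 65.6 + 406.4 + 503.58 = 975.58
P = 1127.78 / 975.58 × 100 = 115.6010
Fisher = √(L × P) = √(116.1615 × 115.6010) = 115.8809

115.88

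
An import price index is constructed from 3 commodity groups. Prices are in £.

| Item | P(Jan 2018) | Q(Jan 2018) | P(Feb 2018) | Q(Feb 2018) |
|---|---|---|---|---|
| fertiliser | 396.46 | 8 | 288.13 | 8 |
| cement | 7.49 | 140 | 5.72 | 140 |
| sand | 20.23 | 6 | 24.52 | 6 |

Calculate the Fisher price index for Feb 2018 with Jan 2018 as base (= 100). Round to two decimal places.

Laspeyres component (base-period weights):
ΣP(Feb 2018)Q(Jan 2018) = 288.13×8 + 5.72×140 + 24.52×6 = 2305.04 + 800.8 + 147.12 = 3252.96
ΣP(Jan 2018)Q(Jan 2018) = 396.46×8 + 7.49×140 + 20.23×6 = 3171.68 + 1048.6 + 121.38 = 4341.66
L = 3252.96 / 4341.66 × 100 = 74.9243
Paasche component (current-period weights):
ΣP(Feb 2018)Q(Feb 2018) = 288.13×8 + 5.72×140 + 24.52×6 = 2305.04 + 800.8 + 147.12 = 3252.96
ΣP(Jan 2018)Q(Feb 2018) = 396.46×8 + 7.49×140 + 20.23×6 = 3171.68 + 1048.6 + 121.38 = 4341.66
P = 3252.96 / 4341.66 × 100 = 74.9243
Fisher = √(L × P) = √(74.9243 × 74.9243) = 74.9243

74.92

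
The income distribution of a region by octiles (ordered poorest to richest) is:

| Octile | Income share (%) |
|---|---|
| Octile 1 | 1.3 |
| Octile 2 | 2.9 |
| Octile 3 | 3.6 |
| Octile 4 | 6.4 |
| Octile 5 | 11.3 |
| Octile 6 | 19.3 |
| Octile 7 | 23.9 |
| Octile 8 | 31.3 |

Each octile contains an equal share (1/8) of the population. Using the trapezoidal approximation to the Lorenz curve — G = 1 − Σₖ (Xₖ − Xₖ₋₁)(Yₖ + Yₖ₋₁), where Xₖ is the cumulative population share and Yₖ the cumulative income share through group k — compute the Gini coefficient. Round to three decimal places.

Cumulative income shares Yₖ: 0.0130, 0.0420, 0.0780, 0.1420, 0.2550, 0.4480, 0.6870, 1.0000
Σ (Xₖ−Xₖ₋₁)(Yₖ+Yₖ₋₁) = (1/8)(0.0130+0.0000) + (1/8)(0.0420+0.0130) + (1/8)(0.0780+0.0420) + (1/8)(0.1420+0.0780) + (1/8)(0.2550+0.1420) + (1/8)(0.4480+0.2550) + (1/8)(0.6870+0.4480) + (1/8)(1.0000+0.6870)
  = 0.0016 + 0.0069 + 0.0150 + 0.0275 + 0.0496 + 0.0879 + 0.1419 + 0.2109 = 0.5413
G = 1 − 0.5413 = 0.4587

0.459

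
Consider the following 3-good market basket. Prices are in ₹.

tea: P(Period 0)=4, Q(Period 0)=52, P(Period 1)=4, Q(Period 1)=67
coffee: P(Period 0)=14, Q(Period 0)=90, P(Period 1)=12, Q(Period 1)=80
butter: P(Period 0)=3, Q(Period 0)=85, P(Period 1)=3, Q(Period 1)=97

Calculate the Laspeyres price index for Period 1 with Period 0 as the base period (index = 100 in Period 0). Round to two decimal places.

Laspeyres price index uses base-period quantities as weights.
ΣP(Period 1)·Q(Period 0) = 4×52 + 12×90 + 3×85 = 208 + 1080 + 255 = 1543
ΣP(Period 0)·Q(Period 0) = 4×52 + 14×90 + 3×85 = 208 + 1260 + 255 = 1723
Index = 1543 / 1723 × 100 = 89.5531

89.55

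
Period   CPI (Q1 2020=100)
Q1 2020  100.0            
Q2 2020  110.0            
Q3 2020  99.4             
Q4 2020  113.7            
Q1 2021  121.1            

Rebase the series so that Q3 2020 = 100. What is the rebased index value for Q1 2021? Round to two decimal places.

121.83

Rebased(Q1 2021) = 121.1 / 99.4 × 100 = 121.8310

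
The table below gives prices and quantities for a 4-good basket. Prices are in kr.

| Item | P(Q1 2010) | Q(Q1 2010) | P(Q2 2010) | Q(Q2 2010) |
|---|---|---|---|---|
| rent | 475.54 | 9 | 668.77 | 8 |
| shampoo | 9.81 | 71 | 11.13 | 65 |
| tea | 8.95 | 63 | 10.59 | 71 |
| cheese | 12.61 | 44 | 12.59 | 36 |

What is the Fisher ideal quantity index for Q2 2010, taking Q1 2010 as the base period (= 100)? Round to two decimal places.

90.70

Laspeyres component (base-period weights):
ΣP(Q1 2010)Q(Q2 2010) = 475.54×8 + 9.81×65 + 8.95×71 + 12.61×36 = 3804.32 + 637.65 + 635.45 + 453.96 = 5531.38
ΣP(Q1 2010)Q(Q1 2010) = 475.54×9 + 9.81×71 + 8.95×63 + 12.61×44 = 4279.86 + 696.51 + 563.85 + 554.84 = 6095.06
L = 5531.38 / 6095.06 × 100 = 90.7519
Paasche component (current-period weights):
ΣP(Q2 2010)Q(Q2 2010) = 668.77×8 + 11.13×65 + 10.59×71 + 12.59×36 = 5350.16 + 723.45 + 751.89 + 453.24 = 7278.74
ΣP(Q2 2010)Q(Q1 2010) = 668.77×9 + 11.13×71 + 10.59×63 + 12.59×44 = 6018.93 + 790.23 + 667.17 + 553.96 = 8030.29
P = 7278.74 / 8030.29 × 100 = 90.6411
Fisher = √(L × P) = √(90.7519 × 90.6411) = 90.6964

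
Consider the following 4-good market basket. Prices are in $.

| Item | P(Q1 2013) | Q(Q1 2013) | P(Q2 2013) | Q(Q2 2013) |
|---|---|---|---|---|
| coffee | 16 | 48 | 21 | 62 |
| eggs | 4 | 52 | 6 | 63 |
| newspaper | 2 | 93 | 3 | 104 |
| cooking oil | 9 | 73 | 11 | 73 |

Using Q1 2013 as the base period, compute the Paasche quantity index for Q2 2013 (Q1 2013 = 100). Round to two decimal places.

Paasche quantity index uses current-period prices as weights.
ΣP(Q2 2013)·Q(Q2 2013) = 21×62 + 6×63 + 3×104 + 11×73 = 1302 + 378 + 312 + 803 = 2795
ΣP(Q2 2013)·Q(Q1 2013) = 21×48 + 6×52 + 3×93 + 11×73 = 1008 + 312 + 279 + 803 = 2402
Index = 2795 / 2402 × 100 = 116.3614

116.36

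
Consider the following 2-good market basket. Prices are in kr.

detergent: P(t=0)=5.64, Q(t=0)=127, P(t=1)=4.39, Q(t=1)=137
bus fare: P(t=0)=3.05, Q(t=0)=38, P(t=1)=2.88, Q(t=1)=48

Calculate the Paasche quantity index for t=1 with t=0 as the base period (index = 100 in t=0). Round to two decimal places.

Paasche quantity index uses current-period prices as weights.
ΣP(t=1)·Q(t=1) = 4.39×137 + 2.88×48 = 601.43 + 138.24 = 739.67
ΣP(t=1)·Q(t=0) = 4.39×127 + 2.88×38 = 557.53 + 109.44 = 666.97
Index = 739.67 / 666.97 × 100 = 110.9000

110.90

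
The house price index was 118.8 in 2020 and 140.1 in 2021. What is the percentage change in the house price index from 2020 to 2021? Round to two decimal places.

17.93%

Change = (140.1 − 118.8) / 118.8 × 100
       = 21.3 / 118.8 × 100 = 17.9293%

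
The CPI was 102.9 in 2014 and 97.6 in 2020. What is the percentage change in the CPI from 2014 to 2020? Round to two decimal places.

Change = (97.6 − 102.9) / 102.9 × 100
       = -5.3 / 102.9 × 100 = -5.1506%

-5.15%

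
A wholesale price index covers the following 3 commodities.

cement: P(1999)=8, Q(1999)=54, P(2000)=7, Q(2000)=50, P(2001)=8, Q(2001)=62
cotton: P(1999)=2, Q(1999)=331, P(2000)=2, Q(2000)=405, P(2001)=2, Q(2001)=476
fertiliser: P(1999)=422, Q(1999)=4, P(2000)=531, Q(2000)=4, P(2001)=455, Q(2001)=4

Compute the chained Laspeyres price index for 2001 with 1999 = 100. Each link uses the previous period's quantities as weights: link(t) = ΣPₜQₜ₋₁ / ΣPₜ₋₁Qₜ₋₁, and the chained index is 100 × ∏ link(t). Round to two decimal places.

104.93

Link 1999→2000:
ΣP(2000)Q(1999) = 7×54 + 2×331 + 531×4 = 378 + 662 + 2124 = 3164
ΣP(1999)Q(1999) = 8×54 + 2×331 + 422×4 = 432 + 662 + 1688 = 2782
link = 3164/2782 = 1.137311
Link 2000→2001:
ΣP(2001)Q(2000) = 8×50 + 2×405 + 455×4 = 400 + 810 + 1820 = 3030
ΣP(2000)Q(2000) = 7×50 + 2×405 + 531×4 = 350 + 810 + 2124 = 3284
link = 3030/3284 = 0.922655
Chained index = 100 × 1.137311 × 0.922655 = 104.9346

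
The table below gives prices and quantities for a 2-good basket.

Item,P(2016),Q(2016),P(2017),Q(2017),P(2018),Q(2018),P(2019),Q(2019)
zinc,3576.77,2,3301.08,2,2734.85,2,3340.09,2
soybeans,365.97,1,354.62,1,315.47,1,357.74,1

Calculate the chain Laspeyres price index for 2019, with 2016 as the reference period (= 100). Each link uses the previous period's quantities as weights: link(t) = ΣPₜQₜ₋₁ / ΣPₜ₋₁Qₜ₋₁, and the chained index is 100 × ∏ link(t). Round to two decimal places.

Link 2016→2017:
ΣP(2017)Q(2016) = 3301.08×2 + 354.62×1 = 6602.16 + 354.62 = 6956.78
ΣP(2016)Q(2016) = 3576.77×2 + 365.97×1 = 7153.54 + 365.97 = 7519.51
link = 6956.78/7519.51 = 0.925164
Link 2017→2018:
ΣP(2018)Q(2017) = 2734.85×2 + 315.47×1 = 5469.7 + 315.47 = 5785.17
ΣP(2017)Q(2017) = 3301.08×2 + 354.62×1 = 6602.16 + 354.62 = 6956.78
link = 5785.17/6956.78 = 0.831587
Link 2018→2019:
ΣP(2019)Q(2018) = 3340.09×2 + 357.74×1 = 6680.18 + 357.74 = 7037.92
ΣP(2018)Q(2018) = 2734.85×2 + 315.47×1 = 5469.7 + 315.47 = 5785.17
link = 7037.92/5785.17 = 1.216545
Chained index = 100 × 0.925164 × 0.831587 × 1.216545 = 93.5955

93.60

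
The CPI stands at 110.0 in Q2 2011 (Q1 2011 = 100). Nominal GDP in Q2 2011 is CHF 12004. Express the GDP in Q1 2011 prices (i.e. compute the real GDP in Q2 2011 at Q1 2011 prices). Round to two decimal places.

10912.73

Real = Nominal ÷ (Index/100) = 12004 ÷ (110.0/100)
     = 12004 ÷ 1.100 = 10912.7273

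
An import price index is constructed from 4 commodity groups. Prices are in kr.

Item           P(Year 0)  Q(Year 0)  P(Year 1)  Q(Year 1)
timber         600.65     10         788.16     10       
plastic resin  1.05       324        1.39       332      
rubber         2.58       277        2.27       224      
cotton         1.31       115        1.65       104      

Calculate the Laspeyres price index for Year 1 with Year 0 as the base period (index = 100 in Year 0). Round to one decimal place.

126.9

Laspeyres price index uses base-period quantities as weights.
ΣP(Year 1)·Q(Year 0) = 788.16×10 + 1.39×324 + 2.27×277 + 1.65×115 = 7881.6 + 450.36 + 628.79 + 189.75 = 9150.5
ΣP(Year 0)·Q(Year 0) = 600.65×10 + 1.05×324 + 2.58×277 + 1.31×115 = 6006.5 + 340.2 + 714.66 + 150.65 = 7212.01
Index = 9150.5 / 7212.01 × 100 = 126.8786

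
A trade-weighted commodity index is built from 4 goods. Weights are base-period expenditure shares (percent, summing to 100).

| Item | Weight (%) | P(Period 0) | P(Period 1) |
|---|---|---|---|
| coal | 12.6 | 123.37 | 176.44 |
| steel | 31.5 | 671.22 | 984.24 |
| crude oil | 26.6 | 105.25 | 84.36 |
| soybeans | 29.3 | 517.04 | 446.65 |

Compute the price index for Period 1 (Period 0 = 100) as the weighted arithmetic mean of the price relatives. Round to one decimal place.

110.8

coal: 12.6 × (176.44/123.37) = 12.6 × 1.430169 = 18.0201
steel: 31.5 × (984.24/671.22) = 31.5 × 1.466345 = 46.1899
crude oil: 26.6 × (84.36/105.25) = 26.6 × 0.801520 = 21.3204
soybeans: 29.3 × (446.65/517.04) = 29.3 × 0.863860 = 25.3111
Index = Σ wᵢ·(p₁ᵢ/p₀ᵢ) = 18.0201 + 46.1899 + 21.3204 + 25.3111 = 110.8415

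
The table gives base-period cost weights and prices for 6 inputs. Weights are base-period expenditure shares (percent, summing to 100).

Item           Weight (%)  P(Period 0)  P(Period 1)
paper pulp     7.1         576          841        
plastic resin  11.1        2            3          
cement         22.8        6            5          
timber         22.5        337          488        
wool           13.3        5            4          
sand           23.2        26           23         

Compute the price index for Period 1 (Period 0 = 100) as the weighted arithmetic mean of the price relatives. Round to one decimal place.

paper pulp: 7.1 × (841/576) = 7.1 × 1.460069 = 10.3665
plastic resin: 11.1 × (3/2) = 11.1 × 1.500000 = 16.6500
cement: 22.8 × (5/6) = 22.8 × 0.833333 = 19.0000
timber: 22.5 × (488/337) = 22.5 × 1.448071 = 32.5816
wool: 13.3 × (4/5) = 13.3 × 0.800000 = 10.6400
sand: 23.2 × (23/26) = 23.2 × 0.884615 = 20.5231
Index = Σ wᵢ·(p₁ᵢ/p₀ᵢ) = 10.3665 + 16.6500 + 19.0000 + 32.5816 + 10.6400 + 20.5231 = 109.7612

109.8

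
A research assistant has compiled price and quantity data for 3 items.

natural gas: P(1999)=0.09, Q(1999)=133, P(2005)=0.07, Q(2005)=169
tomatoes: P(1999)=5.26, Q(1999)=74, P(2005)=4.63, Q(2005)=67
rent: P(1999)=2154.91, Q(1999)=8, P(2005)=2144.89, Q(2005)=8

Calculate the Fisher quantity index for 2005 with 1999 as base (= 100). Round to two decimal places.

Laspeyres component (base-period weights):
ΣP(1999)Q(2005) = 0.09×169 + 5.26×67 + 2154.91×8 = 15.21 + 352.42 + 17239.28 = 17606.91
ΣP(1999)Q(1999) = 0.09×133 + 5.26×74 + 2154.91×8 = 11.97 + 389.24 + 17239.28 = 17640.49
L = 17606.91 / 17640.49 × 100 = 99.8096
Paasche component (current-period weights):
ΣP(2005)Q(2005) = 0.07×169 + 4.63×67 + 2144.89×8 = 11.83 + 310.21 + 17159.12 = 17481.16
ΣP(2005)Q(1999) = 0.07×133 + 4.63×74 + 2144.89×8 = 9.31 + 342.62 + 17159.12 = 17511.05
P = 17481.16 / 17511.05 × 100 = 99.8293
Fisher = √(L × P) = √(99.8096 × 99.8293) = 99.8195

99.82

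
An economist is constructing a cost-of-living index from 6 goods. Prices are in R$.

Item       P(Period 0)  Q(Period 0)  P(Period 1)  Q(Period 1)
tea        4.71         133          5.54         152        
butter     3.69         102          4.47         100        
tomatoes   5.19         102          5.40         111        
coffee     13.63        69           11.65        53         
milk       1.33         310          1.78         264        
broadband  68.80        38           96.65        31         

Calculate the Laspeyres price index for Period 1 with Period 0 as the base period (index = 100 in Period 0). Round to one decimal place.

123.1

Laspeyres price index uses base-period quantities as weights.
ΣP(Period 1)·Q(Period 0) = 5.54×133 + 4.47×102 + 5.40×102 + 11.65×69 + 1.78×310 + 96.65×38 = 736.82 + 455.94 + 550.8 + 803.85 + 551.8 + 3672.7 = 6771.91
ΣP(Period 0)·Q(Period 0) = 4.71×133 + 3.69×102 + 5.19×102 + 13.63×69 + 1.33×310 + 68.80×38 = 626.43 + 376.38 + 529.38 + 940.47 + 412.3 + 2614.4 = 5499.36
Index = 6771.91 / 5499.36 × 100 = 123.1400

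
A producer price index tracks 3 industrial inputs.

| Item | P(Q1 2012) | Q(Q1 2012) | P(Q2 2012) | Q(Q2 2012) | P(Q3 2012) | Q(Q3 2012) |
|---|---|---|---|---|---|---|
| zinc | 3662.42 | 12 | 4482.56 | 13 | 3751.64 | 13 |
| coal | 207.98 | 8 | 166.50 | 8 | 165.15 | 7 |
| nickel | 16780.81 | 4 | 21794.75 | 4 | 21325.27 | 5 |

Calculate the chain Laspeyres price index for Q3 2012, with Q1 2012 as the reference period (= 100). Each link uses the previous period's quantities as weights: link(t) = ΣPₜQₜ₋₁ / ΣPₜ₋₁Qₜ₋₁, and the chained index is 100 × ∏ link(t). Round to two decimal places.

116.43

Link Q1 2012→Q2 2012:
ΣP(Q2 2012)Q(Q1 2012) = 4482.56×12 + 166.50×8 + 21794.75×4 = 53790.72 + 1332 + 87179 = 142301.72
ΣP(Q1 2012)Q(Q1 2012) = 3662.42×12 + 207.98×8 + 16780.81×4 = 43949.04 + 1663.84 + 67123.24 = 112736.12
link = 142301.72/112736.12 = 1.262255
Link Q2 2012→Q3 2012:
ΣP(Q3 2012)Q(Q2 2012) = 3751.64×13 + 165.15×8 + 21325.27×4 = 48771.32 + 1321.2 + 85301.08 = 135393.6
ΣP(Q2 2012)Q(Q2 2012) = 4482.56×13 + 166.50×8 + 21794.75×4 = 58273.28 + 1332 + 87179 = 146784.28
link = 135393.6/146784.28 = 0.922399
Chained index = 100 × 1.262255 × 0.922399 = 116.4302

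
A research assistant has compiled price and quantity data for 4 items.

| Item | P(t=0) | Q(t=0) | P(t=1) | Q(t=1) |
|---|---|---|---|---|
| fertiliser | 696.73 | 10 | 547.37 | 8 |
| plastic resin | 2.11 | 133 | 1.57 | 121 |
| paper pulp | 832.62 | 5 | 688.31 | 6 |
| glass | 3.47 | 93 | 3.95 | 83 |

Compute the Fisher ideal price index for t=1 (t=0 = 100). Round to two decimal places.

81.06

Laspeyres component (base-period weights):
ΣP(t=1)Q(t=0) = 547.37×10 + 1.57×133 + 688.31×5 + 3.95×93 = 5473.7 + 208.81 + 3441.55 + 367.35 = 9491.41
ΣP(t=0)Q(t=0) = 696.73×10 + 2.11×133 + 832.62×5 + 3.47×93 = 6967.3 + 280.63 + 4163.1 + 322.71 = 11733.74
L = 9491.41 / 11733.74 × 100 = 80.8899
Paasche component (current-period weights):
ΣP(t=1)Q(t=1) = 547.37×8 + 1.57×121 + 688.31×6 + 3.95×83 = 4378.96 + 189.97 + 4129.86 + 327.85 = 9026.64
ΣP(t=0)Q(t=1) = 696.73×8 + 2.11×121 + 832.62×6 + 3.47×83 = 5573.84 + 255.31 + 4995.72 + 288.01 = 11112.88
P = 9026.64 / 11112.88 × 100 = 81.2268
Fisher = √(L × P) = √(80.8899 × 81.2268) = 81.0582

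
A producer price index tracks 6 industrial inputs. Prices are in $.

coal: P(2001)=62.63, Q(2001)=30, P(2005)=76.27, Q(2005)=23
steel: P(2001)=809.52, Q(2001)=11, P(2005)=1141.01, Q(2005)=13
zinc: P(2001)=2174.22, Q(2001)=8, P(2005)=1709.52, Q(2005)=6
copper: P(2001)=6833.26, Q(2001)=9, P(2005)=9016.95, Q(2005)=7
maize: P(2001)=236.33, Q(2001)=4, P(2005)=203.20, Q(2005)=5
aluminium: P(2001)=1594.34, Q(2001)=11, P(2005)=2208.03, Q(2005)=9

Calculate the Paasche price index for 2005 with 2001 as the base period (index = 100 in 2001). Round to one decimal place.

125.4

Paasche price index uses current-period quantities as weights.
ΣP(2005)·Q(2005) = 76.27×23 + 1141.01×13 + 1709.52×6 + 9016.95×7 + 203.20×5 + 2208.03×9 = 1754.21 + 14833.13 + 10257.12 + 63118.65 + 1016 + 19872.27 = 110851.38
ΣP(2001)·Q(2005) = 62.63×23 + 809.52×13 + 2174.22×6 + 6833.26×7 + 236.33×5 + 1594.34×9 = 1440.49 + 10523.76 + 13045.32 + 47832.82 + 1181.65 + 14349.06 = 88373.1
Index = 110851.38 / 88373.1 × 100 = 125.4357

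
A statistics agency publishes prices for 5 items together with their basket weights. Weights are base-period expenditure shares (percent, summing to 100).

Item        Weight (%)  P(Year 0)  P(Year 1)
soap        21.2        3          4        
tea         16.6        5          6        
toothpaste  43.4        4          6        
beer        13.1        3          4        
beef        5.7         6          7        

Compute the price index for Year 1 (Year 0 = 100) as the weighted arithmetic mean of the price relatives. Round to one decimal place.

soap: 21.2 × (4/3) = 21.2 × 1.333333 = 28.2667
tea: 16.6 × (6/5) = 16.6 × 1.200000 = 19.9200
toothpaste: 43.4 × (6/4) = 43.4 × 1.500000 = 65.1000
beer: 13.1 × (4/3) = 13.1 × 1.333333 = 17.4667
beef: 5.7 × (7/6) = 5.7 × 1.166667 = 6.6500
Index = Σ wᵢ·(p₁ᵢ/p₀ᵢ) = 28.2667 + 19.9200 + 65.1000 + 17.4667 + 6.6500 = 137.4033

137.4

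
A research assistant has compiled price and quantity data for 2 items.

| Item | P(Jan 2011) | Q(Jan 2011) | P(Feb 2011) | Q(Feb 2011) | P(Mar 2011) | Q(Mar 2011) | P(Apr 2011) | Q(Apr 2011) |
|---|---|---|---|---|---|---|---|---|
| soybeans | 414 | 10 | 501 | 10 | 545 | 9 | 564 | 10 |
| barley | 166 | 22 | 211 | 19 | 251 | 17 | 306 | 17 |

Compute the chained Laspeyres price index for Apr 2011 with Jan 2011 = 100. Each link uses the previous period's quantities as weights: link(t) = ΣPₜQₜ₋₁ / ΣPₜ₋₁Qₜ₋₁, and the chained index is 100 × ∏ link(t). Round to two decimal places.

Link Jan 2011→Feb 2011:
ΣP(Feb 2011)Q(Jan 2011) = 501×10 + 211×22 = 5010 + 4642 = 9652
ΣP(Jan 2011)Q(Jan 2011) = 414×10 + 166×22 = 4140 + 3652 = 7792
link = 9652/7792 = 1.238706
Link Feb 2011→Mar 2011:
ΣP(Mar 2011)Q(Feb 2011) = 545×10 + 251×19 = 5450 + 4769 = 10219
ΣP(Feb 2011)Q(Feb 2011) = 501×10 + 211×19 = 5010 + 4009 = 9019
link = 10219/9019 = 1.133052
Link Mar 2011→Apr 2011:
ΣP(Apr 2011)Q(Mar 2011) = 564×9 + 306×17 = 5076 + 5202 = 10278
ΣP(Mar 2011)Q(Mar 2011) = 545×9 + 251×17 = 4905 + 4267 = 9172
link = 10278/9172 = 1.120584
Chained index = 100 × 1.238706 × 1.133052 × 1.120584 = 157.2762

157.28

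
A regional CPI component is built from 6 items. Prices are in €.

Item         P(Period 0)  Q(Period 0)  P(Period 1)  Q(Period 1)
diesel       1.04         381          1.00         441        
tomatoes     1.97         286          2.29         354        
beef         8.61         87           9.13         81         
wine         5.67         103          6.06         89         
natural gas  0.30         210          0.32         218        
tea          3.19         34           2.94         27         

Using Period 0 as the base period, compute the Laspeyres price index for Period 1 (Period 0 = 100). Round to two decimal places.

106.39

Laspeyres price index uses base-period quantities as weights.
ΣP(Period 1)·Q(Period 0) = 1.00×381 + 2.29×286 + 9.13×87 + 6.06×103 + 0.32×210 + 2.94×34 = 381 + 654.94 + 794.31 + 624.18 + 67.2 + 99.96 = 2621.59
ΣP(Period 0)·Q(Period 0) = 1.04×381 + 1.97×286 + 8.61×87 + 5.67×103 + 0.30×210 + 3.19×34 = 396.24 + 563.42 + 749.07 + 584.01 + 63 + 108.46 = 2464.2
Index = 2621.59 / 2464.2 × 100 = 106.3871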